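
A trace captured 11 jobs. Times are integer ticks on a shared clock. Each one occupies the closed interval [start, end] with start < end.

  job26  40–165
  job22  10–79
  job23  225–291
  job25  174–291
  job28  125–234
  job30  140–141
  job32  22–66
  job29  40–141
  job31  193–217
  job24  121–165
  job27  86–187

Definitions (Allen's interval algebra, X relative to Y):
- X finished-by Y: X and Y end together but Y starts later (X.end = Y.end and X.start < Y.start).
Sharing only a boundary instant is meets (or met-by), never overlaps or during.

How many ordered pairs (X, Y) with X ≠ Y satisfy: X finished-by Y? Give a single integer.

3

Checking all 110 ordered pairs for relation 'finished-by'; matching pairs in alphabetical order:
(job25, job23): job25 finished-by job23 ✓
(job26, job24): job26 finished-by job24 ✓
(job29, job30): job29 finished-by job30 ✓
Count: 3.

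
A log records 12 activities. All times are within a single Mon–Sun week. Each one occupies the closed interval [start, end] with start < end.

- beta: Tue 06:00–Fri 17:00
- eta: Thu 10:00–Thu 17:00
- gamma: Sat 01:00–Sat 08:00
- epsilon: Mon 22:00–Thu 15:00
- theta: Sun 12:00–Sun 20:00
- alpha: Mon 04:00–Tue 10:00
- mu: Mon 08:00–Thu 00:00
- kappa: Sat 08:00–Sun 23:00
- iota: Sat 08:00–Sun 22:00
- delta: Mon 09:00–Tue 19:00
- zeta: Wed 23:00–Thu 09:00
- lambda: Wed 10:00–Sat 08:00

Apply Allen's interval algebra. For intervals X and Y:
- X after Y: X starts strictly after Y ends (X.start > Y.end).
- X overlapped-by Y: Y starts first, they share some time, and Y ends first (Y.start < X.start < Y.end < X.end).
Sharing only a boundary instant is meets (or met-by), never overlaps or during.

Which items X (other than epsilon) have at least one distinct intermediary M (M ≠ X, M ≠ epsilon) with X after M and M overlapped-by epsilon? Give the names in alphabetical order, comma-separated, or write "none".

gamma, iota, kappa, theta

Target epsilon = [Mon 22:00, Thu 15:00].
Intermediaries M with M overlapped-by epsilon: beta, eta, lambda.
Via beta — items with X after beta: gamma, iota, kappa, theta.
Via eta — items with X after eta: gamma, iota, kappa, theta.
Via lambda — items with X after lambda: theta.
Union: gamma, iota, kappa, theta.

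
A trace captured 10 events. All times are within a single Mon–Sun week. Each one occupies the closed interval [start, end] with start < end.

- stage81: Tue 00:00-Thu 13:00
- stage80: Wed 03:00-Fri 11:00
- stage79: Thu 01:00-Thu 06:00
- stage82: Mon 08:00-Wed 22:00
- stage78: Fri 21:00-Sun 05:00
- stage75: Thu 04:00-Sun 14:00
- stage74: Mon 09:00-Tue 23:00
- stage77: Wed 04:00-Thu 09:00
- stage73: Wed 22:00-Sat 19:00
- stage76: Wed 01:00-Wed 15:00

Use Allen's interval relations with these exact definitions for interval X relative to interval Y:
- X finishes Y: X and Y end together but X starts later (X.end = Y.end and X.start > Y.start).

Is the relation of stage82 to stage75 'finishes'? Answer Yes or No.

No

stage82 = [Mon 08:00, Wed 22:00], stage75 = [Thu 04:00, Sun 14:00].
Actual relation of stage82 to stage75: before.
Asked whether 'finishes' holds → No.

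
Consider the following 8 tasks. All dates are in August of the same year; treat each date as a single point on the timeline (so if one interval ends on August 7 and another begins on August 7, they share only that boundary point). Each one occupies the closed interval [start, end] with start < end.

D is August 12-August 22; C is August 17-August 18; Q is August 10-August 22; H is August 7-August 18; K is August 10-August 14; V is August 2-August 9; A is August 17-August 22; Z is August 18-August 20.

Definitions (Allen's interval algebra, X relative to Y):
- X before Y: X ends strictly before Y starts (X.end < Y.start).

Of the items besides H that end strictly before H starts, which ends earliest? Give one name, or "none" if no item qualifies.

none

Target H = [August 7, August 18].
A [August 17, August 22] → overlapped-by → excluded.
C [August 17, August 18] → finishes → excluded.
D [August 12, August 22] → overlapped-by → excluded.
K [August 10, August 14] → during → excluded.
Q [August 10, August 22] → overlapped-by → excluded.
V [August 2, August 9] → overlaps → excluded.
Z [August 18, August 20] → met-by → excluded.
No candidates → none.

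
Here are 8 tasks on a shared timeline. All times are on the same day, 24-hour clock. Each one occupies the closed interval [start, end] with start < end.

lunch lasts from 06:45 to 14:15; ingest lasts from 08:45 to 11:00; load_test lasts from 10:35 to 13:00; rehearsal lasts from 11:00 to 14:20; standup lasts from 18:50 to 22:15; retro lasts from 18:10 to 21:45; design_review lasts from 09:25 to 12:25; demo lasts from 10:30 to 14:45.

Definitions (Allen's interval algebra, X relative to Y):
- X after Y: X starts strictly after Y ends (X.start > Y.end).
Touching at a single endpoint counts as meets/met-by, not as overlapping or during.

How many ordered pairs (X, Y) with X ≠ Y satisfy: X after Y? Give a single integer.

Checking all 56 ordered pairs for relation 'after'; matching pairs in alphabetical order:
(retro, demo): retro after demo ✓
(retro, design_review): retro after design_review ✓
(retro, ingest): retro after ingest ✓
(retro, load_test): retro after load_test ✓
(retro, lunch): retro after lunch ✓
(retro, rehearsal): retro after rehearsal ✓
(standup, demo): standup after demo ✓
(standup, design_review): standup after design_review ✓
(standup, ingest): standup after ingest ✓
(standup, load_test): standup after load_test ✓
(standup, lunch): standup after lunch ✓
(standup, rehearsal): standup after rehearsal ✓
Count: 12.

12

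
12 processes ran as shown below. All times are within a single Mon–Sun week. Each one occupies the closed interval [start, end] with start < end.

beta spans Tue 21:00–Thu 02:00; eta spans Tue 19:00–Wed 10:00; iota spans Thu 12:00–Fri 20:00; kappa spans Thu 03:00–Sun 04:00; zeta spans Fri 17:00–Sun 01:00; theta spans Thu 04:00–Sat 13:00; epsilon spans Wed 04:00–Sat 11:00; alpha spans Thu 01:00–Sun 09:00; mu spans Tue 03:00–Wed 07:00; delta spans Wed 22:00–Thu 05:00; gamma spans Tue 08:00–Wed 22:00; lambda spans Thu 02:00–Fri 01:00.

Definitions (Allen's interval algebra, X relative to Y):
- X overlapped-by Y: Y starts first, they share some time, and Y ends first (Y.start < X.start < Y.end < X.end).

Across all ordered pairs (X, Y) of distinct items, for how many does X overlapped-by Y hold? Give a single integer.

24

Checking all 132 ordered pairs for relation 'overlapped-by'; matching pairs in alphabetical order:
(alpha, beta): alpha overlapped-by beta ✓
(alpha, delta): alpha overlapped-by delta ✓
(alpha, epsilon): alpha overlapped-by epsilon ✓
(beta, eta): beta overlapped-by eta ✓
(beta, gamma): beta overlapped-by gamma ✓
(beta, mu): beta overlapped-by mu ✓
(delta, beta): delta overlapped-by beta ✓
(epsilon, beta): epsilon overlapped-by beta ✓
(epsilon, eta): epsilon overlapped-by eta ✓
(epsilon, gamma): epsilon overlapped-by gamma ✓
(epsilon, mu): epsilon overlapped-by mu ✓
(eta, mu): eta overlapped-by mu ✓
(gamma, mu): gamma overlapped-by mu ✓
(iota, lambda): iota overlapped-by lambda ✓
(kappa, delta): kappa overlapped-by delta ✓
(kappa, epsilon): kappa overlapped-by epsilon ✓
(kappa, lambda): kappa overlapped-by lambda ✓
(lambda, delta): lambda overlapped-by delta ✓
(theta, delta): theta overlapped-by delta ✓
(theta, epsilon): theta overlapped-by epsilon ✓
(theta, lambda): theta overlapped-by lambda ✓
(zeta, epsilon): zeta overlapped-by epsilon ✓
(zeta, iota): zeta overlapped-by iota ✓
(zeta, theta): zeta overlapped-by theta ✓
Count: 24.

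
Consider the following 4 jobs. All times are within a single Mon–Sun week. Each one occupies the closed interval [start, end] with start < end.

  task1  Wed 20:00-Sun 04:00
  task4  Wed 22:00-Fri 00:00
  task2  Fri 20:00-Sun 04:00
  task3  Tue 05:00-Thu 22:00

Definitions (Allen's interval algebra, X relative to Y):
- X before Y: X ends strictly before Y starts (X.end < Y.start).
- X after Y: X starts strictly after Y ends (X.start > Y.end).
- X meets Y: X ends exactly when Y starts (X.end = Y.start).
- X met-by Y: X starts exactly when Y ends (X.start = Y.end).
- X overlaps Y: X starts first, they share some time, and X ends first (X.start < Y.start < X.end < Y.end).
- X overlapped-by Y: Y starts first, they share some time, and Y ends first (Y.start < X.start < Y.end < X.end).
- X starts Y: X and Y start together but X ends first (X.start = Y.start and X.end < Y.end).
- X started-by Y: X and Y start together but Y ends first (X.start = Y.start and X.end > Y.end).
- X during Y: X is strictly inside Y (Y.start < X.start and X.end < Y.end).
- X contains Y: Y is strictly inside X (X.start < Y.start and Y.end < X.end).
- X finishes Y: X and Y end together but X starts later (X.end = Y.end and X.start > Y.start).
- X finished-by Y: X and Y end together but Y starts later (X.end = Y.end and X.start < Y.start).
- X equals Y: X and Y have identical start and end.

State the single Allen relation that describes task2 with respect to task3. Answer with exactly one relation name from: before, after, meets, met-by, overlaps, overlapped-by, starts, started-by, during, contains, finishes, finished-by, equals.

task2 = [Fri 20:00, Sun 04:00]; task3 = [Tue 05:00, Thu 22:00].
Compare endpoints: task2.start > task3.start, task2.start > task3.end, task2.end > task3.start, task2.end > task3.end.
That pattern is 'after'.

after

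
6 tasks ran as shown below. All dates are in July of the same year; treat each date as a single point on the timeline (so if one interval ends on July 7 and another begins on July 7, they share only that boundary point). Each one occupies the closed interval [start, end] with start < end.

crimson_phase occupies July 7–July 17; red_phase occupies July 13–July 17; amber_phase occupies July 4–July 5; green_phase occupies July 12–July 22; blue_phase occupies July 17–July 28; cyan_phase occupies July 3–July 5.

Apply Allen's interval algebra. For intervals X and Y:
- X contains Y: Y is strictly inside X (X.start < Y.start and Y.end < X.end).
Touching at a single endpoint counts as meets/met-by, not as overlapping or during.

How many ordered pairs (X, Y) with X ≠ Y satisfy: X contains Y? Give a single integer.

Checking all 30 ordered pairs for relation 'contains'; matching pairs in alphabetical order:
(green_phase, red_phase): green_phase contains red_phase ✓
Count: 1.

1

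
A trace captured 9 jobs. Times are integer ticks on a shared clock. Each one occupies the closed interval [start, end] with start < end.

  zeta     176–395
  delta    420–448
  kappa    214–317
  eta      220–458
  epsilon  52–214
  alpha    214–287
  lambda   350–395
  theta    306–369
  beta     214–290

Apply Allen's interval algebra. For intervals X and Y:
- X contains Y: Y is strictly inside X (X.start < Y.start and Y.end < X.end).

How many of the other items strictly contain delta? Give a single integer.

1

Target delta = [420, 448].
alpha [214, 287] → before → no.
beta [214, 290] → before → no.
epsilon [52, 214] → before → no.
eta [220, 458] → contains → counts.
kappa [214, 317] → before → no.
lambda [350, 395] → before → no.
theta [306, 369] → before → no.
zeta [176, 395] → before → no.
Total: 1.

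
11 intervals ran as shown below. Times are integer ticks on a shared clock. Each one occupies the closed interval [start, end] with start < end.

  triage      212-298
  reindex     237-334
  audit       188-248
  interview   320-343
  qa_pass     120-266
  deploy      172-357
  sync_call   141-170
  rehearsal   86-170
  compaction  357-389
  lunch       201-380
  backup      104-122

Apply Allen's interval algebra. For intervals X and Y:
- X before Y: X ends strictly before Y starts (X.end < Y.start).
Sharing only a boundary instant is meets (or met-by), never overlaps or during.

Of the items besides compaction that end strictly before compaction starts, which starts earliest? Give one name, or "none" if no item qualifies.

rehearsal

Target compaction = [357, 389].
audit [188, 248] → before → candidate.
backup [104, 122] → before → candidate.
deploy [172, 357] → meets → excluded.
interview [320, 343] → before → candidate.
lunch [201, 380] → overlaps → excluded.
qa_pass [120, 266] → before → candidate.
rehearsal [86, 170] → before → candidate.
reindex [237, 334] → before → candidate.
sync_call [141, 170] → before → candidate.
triage [212, 298] → before → candidate.
Among candidates, earliest start is 86 → rehearsal.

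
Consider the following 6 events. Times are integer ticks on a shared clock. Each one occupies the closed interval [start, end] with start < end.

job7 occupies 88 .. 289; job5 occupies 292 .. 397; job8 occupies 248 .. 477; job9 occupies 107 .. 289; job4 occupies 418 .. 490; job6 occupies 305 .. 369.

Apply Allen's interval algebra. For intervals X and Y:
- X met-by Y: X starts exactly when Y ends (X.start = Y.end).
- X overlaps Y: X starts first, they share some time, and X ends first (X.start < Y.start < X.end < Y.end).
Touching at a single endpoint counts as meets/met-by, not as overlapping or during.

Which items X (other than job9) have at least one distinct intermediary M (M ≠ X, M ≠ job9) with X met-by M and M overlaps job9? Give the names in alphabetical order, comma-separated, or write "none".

Target job9 = [107, 289].
Intermediaries M with M overlaps job9: none.
Union: none.

none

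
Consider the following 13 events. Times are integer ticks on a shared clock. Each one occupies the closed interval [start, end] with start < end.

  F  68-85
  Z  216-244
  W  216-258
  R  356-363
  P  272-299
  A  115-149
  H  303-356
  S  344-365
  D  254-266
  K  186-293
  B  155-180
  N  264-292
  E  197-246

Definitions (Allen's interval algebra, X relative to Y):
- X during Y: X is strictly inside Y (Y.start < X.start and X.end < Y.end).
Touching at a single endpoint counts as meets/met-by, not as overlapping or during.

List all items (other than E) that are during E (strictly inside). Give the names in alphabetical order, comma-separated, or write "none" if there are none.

Target E = [197, 246].
A [115, 149] → before → no.
B [155, 180] → before → no.
D [254, 266] → after → no.
F [68, 85] → before → no.
H [303, 356] → after → no.
K [186, 293] → contains → no.
N [264, 292] → after → no.
P [272, 299] → after → no.
R [356, 363] → after → no.
S [344, 365] → after → no.
W [216, 258] → overlapped-by → no.
Z [216, 244] → during → yes.
Result: Z.

Z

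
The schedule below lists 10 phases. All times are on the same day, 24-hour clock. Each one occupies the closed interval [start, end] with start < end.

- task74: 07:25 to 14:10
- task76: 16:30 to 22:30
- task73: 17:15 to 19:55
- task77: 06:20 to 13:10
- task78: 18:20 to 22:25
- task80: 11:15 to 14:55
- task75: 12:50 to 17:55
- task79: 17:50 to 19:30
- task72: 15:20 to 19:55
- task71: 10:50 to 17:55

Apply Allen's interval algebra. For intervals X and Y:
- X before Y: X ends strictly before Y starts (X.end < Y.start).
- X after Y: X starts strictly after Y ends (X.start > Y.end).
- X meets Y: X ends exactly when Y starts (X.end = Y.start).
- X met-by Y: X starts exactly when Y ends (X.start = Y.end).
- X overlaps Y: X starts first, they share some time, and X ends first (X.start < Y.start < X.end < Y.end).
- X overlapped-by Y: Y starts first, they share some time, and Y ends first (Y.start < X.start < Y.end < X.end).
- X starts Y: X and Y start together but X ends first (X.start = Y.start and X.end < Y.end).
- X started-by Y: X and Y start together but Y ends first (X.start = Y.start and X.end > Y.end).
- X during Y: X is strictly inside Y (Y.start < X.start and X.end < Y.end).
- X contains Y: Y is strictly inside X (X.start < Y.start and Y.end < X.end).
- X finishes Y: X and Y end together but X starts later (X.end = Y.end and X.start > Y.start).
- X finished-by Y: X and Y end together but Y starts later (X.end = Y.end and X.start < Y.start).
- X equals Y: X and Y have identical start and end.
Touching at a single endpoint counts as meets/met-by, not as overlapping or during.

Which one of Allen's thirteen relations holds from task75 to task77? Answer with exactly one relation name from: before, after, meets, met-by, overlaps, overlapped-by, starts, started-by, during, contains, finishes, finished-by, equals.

overlapped-by

task75 = [12:50, 17:55]; task77 = [06:20, 13:10].
Compare endpoints: task75.start > task77.start, task75.start < task77.end, task75.end > task77.start, task75.end > task77.end.
That pattern is 'overlapped-by'.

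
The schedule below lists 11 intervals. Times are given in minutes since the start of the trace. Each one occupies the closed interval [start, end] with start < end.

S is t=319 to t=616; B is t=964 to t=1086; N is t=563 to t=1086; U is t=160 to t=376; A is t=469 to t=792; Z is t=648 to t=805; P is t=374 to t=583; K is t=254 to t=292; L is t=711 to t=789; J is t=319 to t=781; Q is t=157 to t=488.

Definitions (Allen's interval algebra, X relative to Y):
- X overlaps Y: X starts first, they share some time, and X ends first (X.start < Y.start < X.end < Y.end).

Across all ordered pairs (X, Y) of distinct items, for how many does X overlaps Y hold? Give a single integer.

Checking all 110 ordered pairs for relation 'overlaps'; matching pairs in alphabetical order:
(A, N): A overlaps N ✓
(A, Z): A overlaps Z ✓
(J, A): J overlaps A ✓
(J, L): J overlaps L ✓
(J, N): J overlaps N ✓
(J, Z): J overlaps Z ✓
(P, A): P overlaps A ✓
(P, N): P overlaps N ✓
(Q, A): Q overlaps A ✓
(Q, J): Q overlaps J ✓
(Q, P): Q overlaps P ✓
(Q, S): Q overlaps S ✓
(S, A): S overlaps A ✓
(S, N): S overlaps N ✓
(U, J): U overlaps J ✓
(U, P): U overlaps P ✓
(U, S): U overlaps S ✓
Count: 17.

17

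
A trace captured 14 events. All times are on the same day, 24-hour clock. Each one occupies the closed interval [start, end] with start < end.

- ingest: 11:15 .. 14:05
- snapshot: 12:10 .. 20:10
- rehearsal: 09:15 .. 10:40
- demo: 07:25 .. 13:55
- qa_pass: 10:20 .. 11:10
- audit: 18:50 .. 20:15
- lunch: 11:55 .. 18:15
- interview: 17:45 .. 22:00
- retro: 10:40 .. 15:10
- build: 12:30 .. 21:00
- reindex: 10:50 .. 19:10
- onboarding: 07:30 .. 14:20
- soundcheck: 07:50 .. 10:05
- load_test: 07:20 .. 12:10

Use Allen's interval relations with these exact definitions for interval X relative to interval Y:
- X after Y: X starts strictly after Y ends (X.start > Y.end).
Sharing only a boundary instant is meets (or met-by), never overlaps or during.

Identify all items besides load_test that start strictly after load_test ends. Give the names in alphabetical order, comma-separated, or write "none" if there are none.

Target load_test = [07:20, 12:10].
audit [18:50, 20:15] → after → yes.
build [12:30, 21:00] → after → yes.
demo [07:25, 13:55] → overlapped-by → no.
ingest [11:15, 14:05] → overlapped-by → no.
interview [17:45, 22:00] → after → yes.
lunch [11:55, 18:15] → overlapped-by → no.
onboarding [07:30, 14:20] → overlapped-by → no.
qa_pass [10:20, 11:10] → during → no.
rehearsal [09:15, 10:40] → during → no.
reindex [10:50, 19:10] → overlapped-by → no.
retro [10:40, 15:10] → overlapped-by → no.
snapshot [12:10, 20:10] → met-by → no.
soundcheck [07:50, 10:05] → during → no.
Result: audit, build, interview.

audit, build, interview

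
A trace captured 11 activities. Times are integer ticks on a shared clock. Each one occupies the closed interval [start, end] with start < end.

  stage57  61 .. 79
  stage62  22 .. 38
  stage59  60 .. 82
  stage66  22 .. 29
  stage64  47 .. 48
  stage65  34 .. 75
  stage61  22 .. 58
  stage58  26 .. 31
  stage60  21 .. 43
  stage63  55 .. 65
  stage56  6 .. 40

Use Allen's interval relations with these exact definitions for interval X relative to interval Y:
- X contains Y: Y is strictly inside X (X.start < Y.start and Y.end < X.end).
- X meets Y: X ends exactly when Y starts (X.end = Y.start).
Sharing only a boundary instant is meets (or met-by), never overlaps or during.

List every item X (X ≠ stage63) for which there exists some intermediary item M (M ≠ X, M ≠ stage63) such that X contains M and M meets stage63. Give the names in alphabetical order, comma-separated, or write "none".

none

Target stage63 = [55, 65].
Intermediaries M with M meets stage63: none.
Union: none.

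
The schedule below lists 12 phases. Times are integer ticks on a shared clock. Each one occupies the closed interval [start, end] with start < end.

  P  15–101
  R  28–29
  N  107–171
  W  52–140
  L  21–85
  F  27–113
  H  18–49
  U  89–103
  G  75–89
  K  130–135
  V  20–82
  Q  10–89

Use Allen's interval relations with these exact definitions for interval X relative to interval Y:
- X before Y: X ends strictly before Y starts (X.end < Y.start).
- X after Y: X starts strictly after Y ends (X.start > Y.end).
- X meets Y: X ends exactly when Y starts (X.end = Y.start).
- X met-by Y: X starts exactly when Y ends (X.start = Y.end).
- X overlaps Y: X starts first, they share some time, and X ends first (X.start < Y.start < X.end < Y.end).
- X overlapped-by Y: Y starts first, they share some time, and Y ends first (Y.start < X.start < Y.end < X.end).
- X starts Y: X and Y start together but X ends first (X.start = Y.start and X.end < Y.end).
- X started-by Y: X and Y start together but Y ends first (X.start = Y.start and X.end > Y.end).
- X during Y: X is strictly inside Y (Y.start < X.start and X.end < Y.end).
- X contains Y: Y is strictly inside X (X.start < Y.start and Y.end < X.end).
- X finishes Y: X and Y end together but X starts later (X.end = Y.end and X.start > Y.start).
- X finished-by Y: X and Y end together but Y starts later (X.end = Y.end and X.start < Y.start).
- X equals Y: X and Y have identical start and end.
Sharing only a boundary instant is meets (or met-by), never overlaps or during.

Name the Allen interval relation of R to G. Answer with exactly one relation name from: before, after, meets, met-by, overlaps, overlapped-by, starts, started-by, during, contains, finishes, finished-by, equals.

before

R = [28, 29]; G = [75, 89].
Compare endpoints: R.start < G.start, R.start < G.end, R.end < G.start, R.end < G.end.
That pattern is 'before'.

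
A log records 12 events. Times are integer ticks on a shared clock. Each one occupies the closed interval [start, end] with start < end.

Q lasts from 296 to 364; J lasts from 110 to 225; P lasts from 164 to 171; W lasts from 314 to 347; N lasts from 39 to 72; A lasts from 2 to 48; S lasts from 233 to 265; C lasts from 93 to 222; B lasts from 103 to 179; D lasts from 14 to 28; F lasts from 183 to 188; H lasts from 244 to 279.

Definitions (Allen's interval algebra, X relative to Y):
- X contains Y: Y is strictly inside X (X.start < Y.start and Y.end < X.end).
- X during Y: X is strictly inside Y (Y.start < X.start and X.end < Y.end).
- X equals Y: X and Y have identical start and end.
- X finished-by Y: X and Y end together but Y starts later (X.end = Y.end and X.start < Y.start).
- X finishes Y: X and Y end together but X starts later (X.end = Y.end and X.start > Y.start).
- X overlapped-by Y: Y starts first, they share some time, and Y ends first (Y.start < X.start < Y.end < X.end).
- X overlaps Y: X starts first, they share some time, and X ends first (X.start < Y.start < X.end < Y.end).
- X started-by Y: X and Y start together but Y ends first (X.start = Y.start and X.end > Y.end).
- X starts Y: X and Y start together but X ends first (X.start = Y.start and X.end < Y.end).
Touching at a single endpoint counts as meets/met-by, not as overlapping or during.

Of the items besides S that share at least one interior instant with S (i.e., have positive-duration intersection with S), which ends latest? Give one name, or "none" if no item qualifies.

Target S = [233, 265].
A [2, 48] → before → excluded.
B [103, 179] → before → excluded.
C [93, 222] → before → excluded.
D [14, 28] → before → excluded.
F [183, 188] → before → excluded.
H [244, 279] → overlapped-by → candidate.
J [110, 225] → before → excluded.
N [39, 72] → before → excluded.
P [164, 171] → before → excluded.
Q [296, 364] → after → excluded.
W [314, 347] → after → excluded.
Among candidates, latest end is 279 → H.

H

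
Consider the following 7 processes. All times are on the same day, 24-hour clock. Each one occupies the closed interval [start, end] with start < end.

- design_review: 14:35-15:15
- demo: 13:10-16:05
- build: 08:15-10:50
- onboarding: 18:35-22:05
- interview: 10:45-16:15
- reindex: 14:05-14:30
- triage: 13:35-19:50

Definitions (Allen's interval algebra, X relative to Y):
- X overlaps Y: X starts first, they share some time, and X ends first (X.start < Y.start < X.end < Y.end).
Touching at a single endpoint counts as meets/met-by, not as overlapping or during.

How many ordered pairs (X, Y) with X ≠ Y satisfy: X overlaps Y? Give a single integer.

Checking all 42 ordered pairs for relation 'overlaps'; matching pairs in alphabetical order:
(build, interview): build overlaps interview ✓
(demo, triage): demo overlaps triage ✓
(interview, triage): interview overlaps triage ✓
(triage, onboarding): triage overlaps onboarding ✓
Count: 4.

4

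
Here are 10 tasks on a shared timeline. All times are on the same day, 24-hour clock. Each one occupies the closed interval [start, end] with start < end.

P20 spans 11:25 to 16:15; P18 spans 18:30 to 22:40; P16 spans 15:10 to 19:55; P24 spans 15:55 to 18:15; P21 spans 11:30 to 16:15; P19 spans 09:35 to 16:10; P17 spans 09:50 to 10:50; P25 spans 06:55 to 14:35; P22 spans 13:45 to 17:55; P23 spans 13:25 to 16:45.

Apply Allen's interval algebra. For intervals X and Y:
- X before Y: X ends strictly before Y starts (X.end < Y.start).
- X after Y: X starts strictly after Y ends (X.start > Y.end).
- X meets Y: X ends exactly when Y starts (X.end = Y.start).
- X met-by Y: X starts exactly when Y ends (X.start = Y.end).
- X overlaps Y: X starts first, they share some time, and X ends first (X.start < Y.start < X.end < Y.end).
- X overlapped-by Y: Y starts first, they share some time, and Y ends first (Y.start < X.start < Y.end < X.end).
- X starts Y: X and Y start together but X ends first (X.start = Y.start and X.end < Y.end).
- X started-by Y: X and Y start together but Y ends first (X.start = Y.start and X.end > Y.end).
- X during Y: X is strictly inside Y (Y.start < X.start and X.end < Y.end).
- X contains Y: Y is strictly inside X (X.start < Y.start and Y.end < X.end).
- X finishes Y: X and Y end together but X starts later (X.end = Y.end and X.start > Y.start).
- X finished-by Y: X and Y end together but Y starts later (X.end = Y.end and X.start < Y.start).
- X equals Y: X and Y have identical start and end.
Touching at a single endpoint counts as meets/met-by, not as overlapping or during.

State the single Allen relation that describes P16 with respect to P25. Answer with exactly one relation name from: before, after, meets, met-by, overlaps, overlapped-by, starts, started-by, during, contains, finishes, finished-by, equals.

P16 = [15:10, 19:55]; P25 = [06:55, 14:35].
Compare endpoints: P16.start > P25.start, P16.start > P25.end, P16.end > P25.start, P16.end > P25.end.
That pattern is 'after'.

after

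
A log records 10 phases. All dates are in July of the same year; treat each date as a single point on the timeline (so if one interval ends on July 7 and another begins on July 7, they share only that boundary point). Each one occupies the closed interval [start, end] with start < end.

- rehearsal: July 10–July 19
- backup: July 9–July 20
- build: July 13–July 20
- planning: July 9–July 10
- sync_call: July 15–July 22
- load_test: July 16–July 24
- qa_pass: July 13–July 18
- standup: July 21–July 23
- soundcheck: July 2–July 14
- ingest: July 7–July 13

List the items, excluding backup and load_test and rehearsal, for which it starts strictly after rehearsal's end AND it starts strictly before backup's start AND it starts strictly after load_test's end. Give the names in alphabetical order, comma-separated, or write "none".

none

Conditions: its start is strictly after rehearsal's end (X.start > July 19) AND its start is strictly before backup's start (X.start < July 9) AND its start is strictly after load_test's end (X.start > July 24).
build: start July 13 > July 19? ✗; start July 13 < July 9? ✗; start July 13 > July 24? ✗ → no.
ingest: start July 7 > July 19? ✗; start July 7 < July 9? ✓; start July 7 > July 24? ✗ → no.
planning: start July 9 > July 19? ✗; start July 9 < July 9? ✗; start July 9 > July 24? ✗ → no.
qa_pass: start July 13 > July 19? ✗; start July 13 < July 9? ✗; start July 13 > July 24? ✗ → no.
soundcheck: start July 2 > July 19? ✗; start July 2 < July 9? ✓; start July 2 > July 24? ✗ → no.
standup: start July 21 > July 19? ✓; start July 21 < July 9? ✗; start July 21 > July 24? ✗ → no.
sync_call: start July 15 > July 19? ✗; start July 15 < July 9? ✗; start July 15 > July 24? ✗ → no.
Result: none.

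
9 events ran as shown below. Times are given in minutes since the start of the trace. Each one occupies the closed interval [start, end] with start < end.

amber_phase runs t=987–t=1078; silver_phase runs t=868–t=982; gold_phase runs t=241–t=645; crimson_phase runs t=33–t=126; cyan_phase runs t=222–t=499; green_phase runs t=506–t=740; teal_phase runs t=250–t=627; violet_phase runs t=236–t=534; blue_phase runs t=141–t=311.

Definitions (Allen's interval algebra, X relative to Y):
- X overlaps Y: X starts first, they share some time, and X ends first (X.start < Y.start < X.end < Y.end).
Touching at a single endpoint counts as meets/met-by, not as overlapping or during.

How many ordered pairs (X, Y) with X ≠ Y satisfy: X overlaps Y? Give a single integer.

Checking all 72 ordered pairs for relation 'overlaps'; matching pairs in alphabetical order:
(blue_phase, cyan_phase): blue_phase overlaps cyan_phase ✓
(blue_phase, gold_phase): blue_phase overlaps gold_phase ✓
(blue_phase, teal_phase): blue_phase overlaps teal_phase ✓
(blue_phase, violet_phase): blue_phase overlaps violet_phase ✓
(cyan_phase, gold_phase): cyan_phase overlaps gold_phase ✓
(cyan_phase, teal_phase): cyan_phase overlaps teal_phase ✓
(cyan_phase, violet_phase): cyan_phase overlaps violet_phase ✓
(gold_phase, green_phase): gold_phase overlaps green_phase ✓
(teal_phase, green_phase): teal_phase overlaps green_phase ✓
(violet_phase, gold_phase): violet_phase overlaps gold_phase ✓
(violet_phase, green_phase): violet_phase overlaps green_phase ✓
(violet_phase, teal_phase): violet_phase overlaps teal_phase ✓
Count: 12.

12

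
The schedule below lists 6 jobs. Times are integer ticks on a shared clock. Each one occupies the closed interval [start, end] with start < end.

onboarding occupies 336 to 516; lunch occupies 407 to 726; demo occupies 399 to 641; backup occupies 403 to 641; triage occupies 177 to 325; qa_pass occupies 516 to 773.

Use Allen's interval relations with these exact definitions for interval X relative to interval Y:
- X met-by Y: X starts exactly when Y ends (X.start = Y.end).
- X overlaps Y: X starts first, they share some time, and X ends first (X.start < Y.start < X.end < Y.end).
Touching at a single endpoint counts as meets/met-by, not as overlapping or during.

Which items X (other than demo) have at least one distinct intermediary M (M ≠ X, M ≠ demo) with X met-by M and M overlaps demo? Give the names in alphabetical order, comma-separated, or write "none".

qa_pass

Target demo = [399, 641].
Intermediaries M with M overlaps demo: onboarding.
Via onboarding — items with X met-by onboarding: qa_pass.
Union: qa_pass.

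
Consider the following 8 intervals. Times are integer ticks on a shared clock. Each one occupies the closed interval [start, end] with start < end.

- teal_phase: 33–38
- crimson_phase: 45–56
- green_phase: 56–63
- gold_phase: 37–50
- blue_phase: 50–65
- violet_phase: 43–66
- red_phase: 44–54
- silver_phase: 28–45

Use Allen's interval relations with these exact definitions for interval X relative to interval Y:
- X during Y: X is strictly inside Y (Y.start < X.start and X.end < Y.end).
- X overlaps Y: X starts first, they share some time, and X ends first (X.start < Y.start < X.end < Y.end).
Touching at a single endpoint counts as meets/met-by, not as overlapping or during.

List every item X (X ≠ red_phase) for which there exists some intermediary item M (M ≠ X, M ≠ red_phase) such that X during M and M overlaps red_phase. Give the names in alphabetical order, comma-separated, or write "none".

Target red_phase = [44, 54].
Intermediaries M with M overlaps red_phase: gold_phase, silver_phase.
Via gold_phase — items with X during gold_phase: none.
Via silver_phase — items with X during silver_phase: teal_phase.
Union: teal_phase.

teal_phase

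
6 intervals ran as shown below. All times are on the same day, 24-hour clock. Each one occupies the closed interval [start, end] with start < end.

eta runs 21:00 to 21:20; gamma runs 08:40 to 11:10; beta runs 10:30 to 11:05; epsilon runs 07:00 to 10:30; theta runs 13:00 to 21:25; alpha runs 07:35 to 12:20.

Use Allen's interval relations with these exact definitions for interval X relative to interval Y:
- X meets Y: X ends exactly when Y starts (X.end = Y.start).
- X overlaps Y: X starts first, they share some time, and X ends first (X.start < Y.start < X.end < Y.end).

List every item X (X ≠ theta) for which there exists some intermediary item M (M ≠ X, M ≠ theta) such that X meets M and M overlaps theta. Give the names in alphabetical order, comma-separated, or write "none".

Target theta = [13:00, 21:25].
Intermediaries M with M overlaps theta: none.
Union: none.

none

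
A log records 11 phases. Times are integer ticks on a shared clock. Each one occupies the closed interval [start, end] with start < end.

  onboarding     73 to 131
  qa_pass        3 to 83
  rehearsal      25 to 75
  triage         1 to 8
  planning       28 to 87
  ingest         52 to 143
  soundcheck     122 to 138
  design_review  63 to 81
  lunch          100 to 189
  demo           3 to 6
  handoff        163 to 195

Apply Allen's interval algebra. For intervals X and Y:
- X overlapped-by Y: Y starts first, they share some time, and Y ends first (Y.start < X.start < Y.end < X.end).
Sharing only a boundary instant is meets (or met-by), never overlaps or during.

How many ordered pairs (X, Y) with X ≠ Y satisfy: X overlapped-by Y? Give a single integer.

15

Checking all 110 ordered pairs for relation 'overlapped-by'; matching pairs in alphabetical order:
(design_review, rehearsal): design_review overlapped-by rehearsal ✓
(handoff, lunch): handoff overlapped-by lunch ✓
(ingest, planning): ingest overlapped-by planning ✓
(ingest, qa_pass): ingest overlapped-by qa_pass ✓
(ingest, rehearsal): ingest overlapped-by rehearsal ✓
(lunch, ingest): lunch overlapped-by ingest ✓
(lunch, onboarding): lunch overlapped-by onboarding ✓
(onboarding, design_review): onboarding overlapped-by design_review ✓
(onboarding, planning): onboarding overlapped-by planning ✓
(onboarding, qa_pass): onboarding overlapped-by qa_pass ✓
(onboarding, rehearsal): onboarding overlapped-by rehearsal ✓
(planning, qa_pass): planning overlapped-by qa_pass ✓
(planning, rehearsal): planning overlapped-by rehearsal ✓
(qa_pass, triage): qa_pass overlapped-by triage ✓
(soundcheck, onboarding): soundcheck overlapped-by onboarding ✓
Count: 15.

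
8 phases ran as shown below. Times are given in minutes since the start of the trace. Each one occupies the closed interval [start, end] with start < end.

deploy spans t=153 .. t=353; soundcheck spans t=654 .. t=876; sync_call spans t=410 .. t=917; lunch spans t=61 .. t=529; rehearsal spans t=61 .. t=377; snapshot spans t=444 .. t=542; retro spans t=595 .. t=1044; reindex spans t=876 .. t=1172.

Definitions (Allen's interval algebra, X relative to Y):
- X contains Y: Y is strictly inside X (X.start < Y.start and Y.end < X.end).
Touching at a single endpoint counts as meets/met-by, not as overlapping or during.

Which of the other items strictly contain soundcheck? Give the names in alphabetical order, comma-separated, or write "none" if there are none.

retro, sync_call

Target soundcheck = [t=654, t=876].
deploy [t=153, t=353] → before → no.
lunch [t=61, t=529] → before → no.
rehearsal [t=61, t=377] → before → no.
reindex [t=876, t=1172] → met-by → no.
retro [t=595, t=1044] → contains → yes.
snapshot [t=444, t=542] → before → no.
sync_call [t=410, t=917] → contains → yes.
Result: retro, sync_call.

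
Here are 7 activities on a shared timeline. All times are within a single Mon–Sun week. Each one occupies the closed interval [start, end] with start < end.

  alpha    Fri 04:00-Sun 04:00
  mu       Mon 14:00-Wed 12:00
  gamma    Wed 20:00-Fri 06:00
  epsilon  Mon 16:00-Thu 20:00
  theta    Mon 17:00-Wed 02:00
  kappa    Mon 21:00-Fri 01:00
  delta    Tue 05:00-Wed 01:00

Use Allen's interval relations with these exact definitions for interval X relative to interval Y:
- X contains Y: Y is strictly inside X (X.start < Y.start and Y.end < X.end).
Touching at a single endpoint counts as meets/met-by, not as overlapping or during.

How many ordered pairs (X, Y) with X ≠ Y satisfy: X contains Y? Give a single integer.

6

Checking all 42 ordered pairs for relation 'contains'; matching pairs in alphabetical order:
(epsilon, delta): epsilon contains delta ✓
(epsilon, theta): epsilon contains theta ✓
(kappa, delta): kappa contains delta ✓
(mu, delta): mu contains delta ✓
(mu, theta): mu contains theta ✓
(theta, delta): theta contains delta ✓
Count: 6.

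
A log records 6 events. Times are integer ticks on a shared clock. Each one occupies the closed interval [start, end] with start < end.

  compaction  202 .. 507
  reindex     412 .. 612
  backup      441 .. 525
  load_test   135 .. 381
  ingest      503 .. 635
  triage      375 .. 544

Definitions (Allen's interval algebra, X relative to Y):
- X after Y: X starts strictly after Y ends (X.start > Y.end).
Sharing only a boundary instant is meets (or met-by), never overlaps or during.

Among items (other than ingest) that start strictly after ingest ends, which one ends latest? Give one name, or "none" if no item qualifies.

none

Target ingest = [503, 635].
backup [441, 525] → overlaps → excluded.
compaction [202, 507] → overlaps → excluded.
load_test [135, 381] → before → excluded.
reindex [412, 612] → overlaps → excluded.
triage [375, 544] → overlaps → excluded.
No candidates → none.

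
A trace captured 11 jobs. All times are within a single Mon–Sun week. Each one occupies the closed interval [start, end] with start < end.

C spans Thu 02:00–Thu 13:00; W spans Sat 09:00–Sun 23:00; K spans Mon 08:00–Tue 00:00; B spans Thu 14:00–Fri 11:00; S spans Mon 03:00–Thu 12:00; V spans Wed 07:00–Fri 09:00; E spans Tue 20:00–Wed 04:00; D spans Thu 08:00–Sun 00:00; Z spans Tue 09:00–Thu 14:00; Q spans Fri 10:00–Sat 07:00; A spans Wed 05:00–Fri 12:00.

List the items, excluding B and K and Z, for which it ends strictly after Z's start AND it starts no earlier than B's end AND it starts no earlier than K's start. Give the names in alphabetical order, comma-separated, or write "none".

W

Conditions: its end is strictly after Z's start (X.end > Tue 09:00) AND its start is no earlier than B's end (X.start >= Fri 11:00) AND its start is no earlier than K's start (X.start >= Mon 08:00).
A: end Fri 12:00 > Tue 09:00? ✓; start Wed 05:00 >= Fri 11:00? ✗; start Wed 05:00 >= Mon 08:00? ✓ → no.
C: end Thu 13:00 > Tue 09:00? ✓; start Thu 02:00 >= Fri 11:00? ✗; start Thu 02:00 >= Mon 08:00? ✓ → no.
D: end Sun 00:00 > Tue 09:00? ✓; start Thu 08:00 >= Fri 11:00? ✗; start Thu 08:00 >= Mon 08:00? ✓ → no.
E: end Wed 04:00 > Tue 09:00? ✓; start Tue 20:00 >= Fri 11:00? ✗; start Tue 20:00 >= Mon 08:00? ✓ → no.
Q: end Sat 07:00 > Tue 09:00? ✓; start Fri 10:00 >= Fri 11:00? ✗; start Fri 10:00 >= Mon 08:00? ✓ → no.
S: end Thu 12:00 > Tue 09:00? ✓; start Mon 03:00 >= Fri 11:00? ✗; start Mon 03:00 >= Mon 08:00? ✗ → no.
V: end Fri 09:00 > Tue 09:00? ✓; start Wed 07:00 >= Fri 11:00? ✗; start Wed 07:00 >= Mon 08:00? ✓ → no.
W: end Sun 23:00 > Tue 09:00? ✓; start Sat 09:00 >= Fri 11:00? ✓; start Sat 09:00 >= Mon 08:00? ✓ → yes.
Result: W.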